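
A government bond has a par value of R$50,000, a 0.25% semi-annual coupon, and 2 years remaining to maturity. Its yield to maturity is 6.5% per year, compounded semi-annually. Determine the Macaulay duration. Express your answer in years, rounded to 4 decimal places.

1.9960 years

Periodic yield y = 0.0325. Discount each cash flow and weight by its period:
  t   CF        PV=CF/(1+0.0325)^t    t·PV
  1        62.50        60.5327        60.5327
  2        62.50        58.6273       117.2546
  3        62.50        56.7819       170.3457
  4    50,062.50    44,050.6471   176,202.5882
  Σ                 44,226.5889   176,550.7212
Price P = Σ PV = 44,226.5889.
Macaulay duration = Σ(t·PV) / P = 176,550.7212 / 44,226.5889 = 3.99196 half-year periods.
In years: 3.99196 / 2 = 1.99598 years.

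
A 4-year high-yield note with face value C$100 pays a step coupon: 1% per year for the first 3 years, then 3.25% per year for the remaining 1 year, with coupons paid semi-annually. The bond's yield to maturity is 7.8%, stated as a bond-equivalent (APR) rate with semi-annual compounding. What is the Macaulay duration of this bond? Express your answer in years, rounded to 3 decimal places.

Periodic yield y = 0.039. Discount each cash flow and weight by its period:
  t   CF        PV=CF/(1+0.039)^t    t·PV
  1        0.500         0.4812         0.4812
  2        0.500         0.4632         0.9263
  3        0.500         0.4458         1.3373
  4        0.500         0.4290         1.7162
  5        0.500         0.4129         2.0647
  6        0.500         0.3974         2.3847
  7        1.625         1.2432         8.7025
  8      101.625        74.8301       598.6406
  Σ                     78.7029       616.2536
Price P = Σ PV = 78.7029.
Macaulay duration = Σ(t·PV) / P = 616.2536 / 78.7029 = 7.83012 half-year periods.
In years: 7.83012 / 2 = 3.91506 years.

3.915 years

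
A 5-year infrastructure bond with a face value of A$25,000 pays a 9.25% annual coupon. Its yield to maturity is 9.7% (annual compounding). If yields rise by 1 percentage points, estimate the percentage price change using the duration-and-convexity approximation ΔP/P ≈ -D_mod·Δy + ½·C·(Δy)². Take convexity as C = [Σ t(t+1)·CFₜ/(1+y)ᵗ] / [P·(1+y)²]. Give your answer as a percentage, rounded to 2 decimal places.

With y = 0.097:
  t   CF        PV=CF/(1+0.097)^t    t·PV        t(t+1)·PV
  1     2,312.50     2,108.0219     2,108.0219       4,216.0438
  2     2,312.50     1,921.6243     3,843.2486      11,529.7459
  3     2,312.50     1,751.7086     5,255.1258      21,020.5030
  4     2,312.50     1,596.8173     6,387.2692      31,936.3461
  5    27,312.50    17,192.0758    85,960.3788     515,762.2730
  Σ                 24,570.2479   103,554.0443     584,464.9118
P = 24,570.2479; D_Mac = 4.21461 yrs; D_mod = 3.84194 yrs; C = 19.76677.
Duration effect: -3.84194 × (+0.01) = -0.038419
Convexity effect: 0.5 × 19.76677 × (0.01)² = +0.0009883
ΔP/P ≈ -0.038419 + 0.0009883 = -0.037431 = -3.7431%.

-3.74%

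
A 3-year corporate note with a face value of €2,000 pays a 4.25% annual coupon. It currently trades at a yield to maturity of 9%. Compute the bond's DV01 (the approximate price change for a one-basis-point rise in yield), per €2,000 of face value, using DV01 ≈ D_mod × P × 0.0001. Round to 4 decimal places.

€0.4634

Periodic yield y = 0.09.
  t   CF        PV=CF/(1+0.09)^t    t·PV
  1        85.00        77.9817        77.9817
  2        85.00        71.5428       143.0856
  3     2,085.00     1,610.0026     4,830.0077
  Σ                  1,759.5270     5,051.0749
P = 1,759.5270; D_Mac = 2.87070 yrs; D_mod = 2.63367 yrs.
DV01 ≈ 2.63367 × 1,759.5270 × 0.0001 = 0.463401.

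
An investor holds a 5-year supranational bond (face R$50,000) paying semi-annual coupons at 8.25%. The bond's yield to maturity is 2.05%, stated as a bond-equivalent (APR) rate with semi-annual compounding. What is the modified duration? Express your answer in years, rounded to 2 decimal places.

Periodic yield y = 0.01025. First find Macaulay duration:
  t   CF        PV=CF/(1+0.01025)^t    t·PV
  1     2,062.50     2,041.5739     2,041.5739
  2     2,062.50     2,020.8601     4,041.7201
  3     2,062.50     2,000.3564     6,001.0692
  4     2,062.50     1,980.0608     7,920.2431
  5     2,062.50     1,959.9711     9,799.8554
  6     2,062.50     1,940.0852    11,640.5112
  7     2,062.50     1,920.4011    13,442.8076
  8     2,062.50     1,900.9167    15,207.3335
  9     2,062.50     1,881.6300    16,934.6699
  10   52,062.50    47,014.9986   470,149.9861
  Σ                 64,660.8537   557,179.7700
P = 64,660.8537; Macaulay duration = 557,179.7700 / 64,660.8537 = 8.61696 half-year periods = 4.30848 years.
Modified duration = D_Mac / (1 + y) = 4.30848 / 1.01025 = 4.26476 years.

4.26 years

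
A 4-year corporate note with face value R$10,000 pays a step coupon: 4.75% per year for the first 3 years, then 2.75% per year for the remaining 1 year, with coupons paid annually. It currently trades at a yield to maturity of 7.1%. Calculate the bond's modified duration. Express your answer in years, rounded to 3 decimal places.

3.472 years

Periodic yield y = 0.071. First find Macaulay duration:
  t   CF        PV=CF/(1+0.071)^t    t·PV
  1       475.00       443.5107       443.5107
  2       475.00       414.1090       828.2180
  3       475.00       386.6564     1,159.9692
  4    10,275.00     7,809.5129    31,238.0516
  Σ                  9,053.7890    33,669.7496
P = 9,053.7890; Macaulay duration = 33,669.7496 / 9,053.7890 = 3.71886 years.
Modified duration = D_Mac / (1 + y) = 3.71886 / 1.071 = 3.47232 years.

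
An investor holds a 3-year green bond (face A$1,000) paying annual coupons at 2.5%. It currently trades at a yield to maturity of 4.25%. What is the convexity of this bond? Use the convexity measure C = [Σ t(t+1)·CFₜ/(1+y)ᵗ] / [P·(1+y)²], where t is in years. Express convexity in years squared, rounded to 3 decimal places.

10.676

With y = 0.0425:
  t   CF        PV=CF/(1+0.0425)^t    t·PV        t(t+1)·PV
  1        25.00        23.9808        23.9808          47.9616
  2        25.00        23.0032        46.0064         138.0191
  3     1,025.00       904.6814     2,714.0443      10,856.1771
  Σ                    951.6654     2,784.0315      11,042.1578
P = 951.6654.
Convexity = Σ t(t+1)·PV / [P·(1+y)²] = 11,042.1578 / (951.6654 × 1.086806) = 10.67622.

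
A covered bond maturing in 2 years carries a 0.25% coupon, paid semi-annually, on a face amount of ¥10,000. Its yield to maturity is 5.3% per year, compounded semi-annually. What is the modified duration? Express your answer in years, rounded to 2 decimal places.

1.94 years

Periodic yield y = 0.0265. First find Macaulay duration:
  t   CF        PV=CF/(1+0.0265)^t    t·PV
  1        12.50        12.1773        12.1773
  2        12.50        11.8629        23.7259
  3        12.50        11.5567        34.6700
  4    10,012.50     9,017.9270    36,071.7079
  Σ                  9,053.5239    36,142.2811
P = 9,053.5239; Macaulay duration = 36,142.2811 / 9,053.5239 = 3.99207 half-year periods = 1.99603 years.
Modified duration = D_Mac / (1 + y) = 1.99603 / 1.0265 = 1.94450 years.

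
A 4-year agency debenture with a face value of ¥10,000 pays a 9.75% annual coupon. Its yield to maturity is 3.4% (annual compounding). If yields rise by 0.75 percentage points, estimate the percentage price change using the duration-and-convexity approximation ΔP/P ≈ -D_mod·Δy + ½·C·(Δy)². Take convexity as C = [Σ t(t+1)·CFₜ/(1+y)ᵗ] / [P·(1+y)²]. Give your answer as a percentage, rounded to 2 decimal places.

With y = 0.034:
  t   CF        PV=CF/(1+0.034)^t    t·PV        t(t+1)·PV
  1       975.00       942.9400       942.9400       1,885.8801
  2       975.00       911.9343     1,823.8685       5,471.6056
  3       975.00       881.9480     2,645.8441      10,583.3765
  4    10,975.00     9,601.1305    38,404.5221     192,022.6105
  Σ                 12,337.9529    43,817.1748     209,963.4727
P = 12,337.9529; D_Mac = 3.55141 yrs; D_mod = 3.43464 yrs; C = 15.91694.
Duration effect: -3.43464 × (+0.0075) = -0.025760
Convexity effect: 0.5 × 15.91694 × (0.0075)² = +0.0004477
ΔP/P ≈ -0.025760 + 0.0004477 = -0.025312 = -2.5312%.

-2.53%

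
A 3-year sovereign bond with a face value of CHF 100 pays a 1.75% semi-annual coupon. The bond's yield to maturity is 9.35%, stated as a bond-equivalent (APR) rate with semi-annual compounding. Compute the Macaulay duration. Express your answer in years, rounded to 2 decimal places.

Periodic yield y = 0.04675. Discount each cash flow and weight by its period:
  t   CF        PV=CF/(1+0.04675)^t    t·PV
  1        0.875         0.8359         0.8359
  2        0.875         0.7986         1.5972
  3        0.875         0.7629         2.2888
  4        0.875         0.7288         2.9154
  5        0.875         0.6963         3.4815
  6      100.875        76.6877       460.1262
  Σ                     80.5103       471.2449
Price P = Σ PV = 80.5103.
Macaulay duration = Σ(t·PV) / P = 471.2449 / 80.5103 = 5.85323 half-year periods.
In years: 5.85323 / 2 = 2.92661 years.

2.93 years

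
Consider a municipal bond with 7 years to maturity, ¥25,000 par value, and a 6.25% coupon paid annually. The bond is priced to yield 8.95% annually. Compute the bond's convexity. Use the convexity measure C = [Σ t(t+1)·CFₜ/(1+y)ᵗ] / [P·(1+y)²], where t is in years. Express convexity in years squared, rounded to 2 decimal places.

With y = 0.0895:
  t   CF        PV=CF/(1+0.0895)^t    t·PV        t(t+1)·PV
  1     1,562.50     1,434.1441     1,434.1441       2,868.2882
  2     1,562.50     1,316.3324     2,632.6647       7,897.9941
  3     1,562.50     1,208.1986     3,624.5958      14,498.3830
  4     1,562.50     1,108.9478     4,435.7910      22,178.9552
  5     1,562.50     1,017.8502     5,089.2508      30,535.5051
  6     1,562.50       934.2360     5,605.4163      39,237.9138
  7    26,562.50    14,577.3407   102,041.3852     816,331.0813
  Σ                 21,597.0498   124,863.2479     933,548.1208
P = 21,597.0498.
Convexity = Σ t(t+1)·PV / [P·(1+y)²] = 933,548.1208 / (21,597.0498 × 1.187010) = 36.41563.

36.42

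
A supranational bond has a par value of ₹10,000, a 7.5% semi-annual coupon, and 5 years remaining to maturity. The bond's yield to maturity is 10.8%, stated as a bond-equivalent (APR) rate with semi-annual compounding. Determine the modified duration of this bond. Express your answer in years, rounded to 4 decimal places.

Periodic yield y = 0.054. First find Macaulay duration:
  t   CF        PV=CF/(1+0.054)^t    t·PV
  1       375.00       355.7875       355.7875
  2       375.00       337.5593       675.1186
  3       375.00       320.2650       960.7949
  4       375.00       303.8567     1,215.4268
  5       375.00       288.2891     1,441.4455
  6       375.00       273.5191     1,641.1144
  7       375.00       259.5058     1,816.5403
  8       375.00       246.2104     1,969.6831
  9       375.00       233.5962     2,102.3658
  10   10,375.00     6,131.7155    61,317.1551
  Σ                  8,750.3044    73,495.4319
P = 8,750.3044; Macaulay duration = 73,495.4319 / 8,750.3044 = 8.39919 half-year periods = 4.19959 years.
Modified duration = D_Mac / (1 + y) = 4.19959 / 1.054 = 3.98443 years.

3.9844 years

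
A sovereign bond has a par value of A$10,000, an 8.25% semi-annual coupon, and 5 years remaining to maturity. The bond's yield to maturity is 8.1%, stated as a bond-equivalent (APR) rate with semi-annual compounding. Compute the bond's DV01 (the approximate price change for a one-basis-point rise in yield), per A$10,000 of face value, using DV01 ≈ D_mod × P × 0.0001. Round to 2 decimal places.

A$4.06

Periodic yield y = 0.0405.
  t   CF        PV=CF/(1+0.0405)^t    t·PV
  1       412.50       396.4440       396.4440
  2       412.50       381.0130       762.0260
  3       412.50       366.1826     1,098.5478
  4       412.50       351.9295     1,407.7178
  5       412.50       338.2311     1,691.1555
  6       412.50       325.0659     1,950.3955
  7       412.50       312.4132     2,186.8923
  8       412.50       300.2529     2,402.0236
  9       412.50       288.5660     2,597.0942
  10   10,412.50     7,000.5824    70,005.8235
  Σ                 10,060.6806    84,498.1202
P = 10,060.6806; D_Mac = 8.39885 half-year periods = 4.19942 yrs; D_mod = 4.03597 yrs.
DV01 ≈ 4.03597 × 10,060.6806 × 0.0001 = 4.060457.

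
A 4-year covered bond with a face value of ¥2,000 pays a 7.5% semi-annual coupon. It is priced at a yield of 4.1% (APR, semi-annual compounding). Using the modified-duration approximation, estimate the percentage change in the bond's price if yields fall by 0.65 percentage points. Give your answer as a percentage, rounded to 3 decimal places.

Periodic yield y = 0.0205. Modified duration first:
  t   CF        PV=CF/(1+0.0205)^t    t·PV
  1        75.00        73.4934        73.4934
  2        75.00        72.0170       144.0341
  3        75.00        70.5703       211.7110
  4        75.00        69.1527       276.6109
  5        75.00        67.7636       338.8178
  6        75.00        66.4023       398.4139
  7        75.00        65.0684       455.4789
  8     2,075.00     1,764.0627    14,112.5020
  Σ                  2,248.5305    16,011.0619
P = 2,248.5305; D_Mac = 7.12068 half-year periods = 3.56034 yrs; D_mod = 3.56034/(1+0.0205) = 3.48882 yrs.
ΔP/P ≈ -D_mod · Δy = -3.48882 × (-0.0065) = +0.022677 = +2.2677%.

+2.268%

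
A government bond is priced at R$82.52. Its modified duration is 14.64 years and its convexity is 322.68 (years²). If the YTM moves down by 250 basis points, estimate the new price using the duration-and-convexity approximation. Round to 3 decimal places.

R$121.043

Duration effect: -D_mod·Δy = -14.64 × (-0.025) = +0.366000
Convexity effect: ½·C·(Δy)² = 0.5 × 322.68 × (-0.025)² = +0.1008375
ΔP/P ≈ +0.366000 + 0.1008375 = +0.4668375
New price ≈ 82.52 × (1 + 0.4668375) = 121.0434305.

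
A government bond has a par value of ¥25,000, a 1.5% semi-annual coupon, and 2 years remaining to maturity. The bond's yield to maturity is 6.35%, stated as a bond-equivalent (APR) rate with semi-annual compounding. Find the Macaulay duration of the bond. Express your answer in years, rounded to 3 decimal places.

Periodic yield y = 0.03175. Discount each cash flow and weight by its period:
  t   CF        PV=CF/(1+0.03175)^t    t·PV
  1       187.50       181.7301       181.7301
  2       187.50       176.1377       352.2754
  3       187.50       170.7174       512.1523
  4    25,187.50    22,227.3226    88,909.2905
  Σ                 22,755.9078    89,955.4482
Price P = Σ PV = 22,755.9078.
Macaulay duration = Σ(t·PV) / P = 89,955.4482 / 22,755.9078 = 3.95306 half-year periods.
In years: 3.95306 / 2 = 1.97653 years.

1.977 years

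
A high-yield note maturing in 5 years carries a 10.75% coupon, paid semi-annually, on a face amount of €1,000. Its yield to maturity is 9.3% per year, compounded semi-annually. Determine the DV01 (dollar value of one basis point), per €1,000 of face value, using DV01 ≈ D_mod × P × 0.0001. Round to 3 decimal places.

€0.407

Periodic yield y = 0.0465.
  t   CF        PV=CF/(1+0.0465)^t    t·PV
  1        53.75        51.3617        51.3617
  2        53.75        49.0795        98.1590
  3        53.75        46.8987       140.6961
  4        53.75        44.8148       179.2592
  5        53.75        42.8235       214.1176
  6        53.75        40.9207       245.5242
  7        53.75        39.1024       273.7171
  8        53.75        37.3650       298.9197
  9        53.75        35.7047       321.3423
  10    1,053.75       668.8755     6,688.7546
  Σ                  1,056.9464     8,511.8514
P = 1,056.9464; D_Mac = 8.05325 half-year periods = 4.02662 yrs; D_mod = 3.84771 yrs.
DV01 ≈ 3.84771 × 1,056.9464 × 0.0001 = 0.406682.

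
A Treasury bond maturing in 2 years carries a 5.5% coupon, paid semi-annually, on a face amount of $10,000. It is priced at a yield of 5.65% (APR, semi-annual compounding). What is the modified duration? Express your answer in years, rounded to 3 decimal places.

1.868 years

Periodic yield y = 0.02825. First find Macaulay duration:
  t   CF        PV=CF/(1+0.02825)^t    t·PV
  1       275.00       267.4447       267.4447
  2       275.00       260.0969       520.1939
  3       275.00       252.9511       758.8532
  4    10,275.00     9,191.5120    36,766.0479
  Σ                  9,972.0047    38,312.5398
P = 9,972.0047; Macaulay duration = 38,312.5398 / 9,972.0047 = 3.84201 half-year periods = 1.92100 years.
Modified duration = D_Mac / (1 + y) = 1.92100 / 1.02825 = 1.86823 years.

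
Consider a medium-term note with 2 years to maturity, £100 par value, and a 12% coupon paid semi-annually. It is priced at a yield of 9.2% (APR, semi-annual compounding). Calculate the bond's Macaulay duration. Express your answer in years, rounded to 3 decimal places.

1.841 years

Periodic yield y = 0.046. Discount each cash flow and weight by its period:
  t   CF        PV=CF/(1+0.046)^t    t·PV
  1         6.00         5.7361         5.7361
  2         6.00         5.4839        10.9678
  3         6.00         5.2427        15.7281
  4       106.00        88.5481       354.1923
  Σ                    105.0108       386.6243
Price P = Σ PV = 105.0108.
Macaulay duration = Σ(t·PV) / P = 386.6243 / 105.0108 = 3.68176 half-year periods.
In years: 3.68176 / 2 = 1.84088 years.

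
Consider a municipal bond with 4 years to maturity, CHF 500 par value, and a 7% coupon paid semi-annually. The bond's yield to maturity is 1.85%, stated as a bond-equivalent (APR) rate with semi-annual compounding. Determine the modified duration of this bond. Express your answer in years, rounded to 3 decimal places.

3.569 years

Periodic yield y = 0.00925. First find Macaulay duration:
  t   CF        PV=CF/(1+0.00925)^t    t·PV
  1        17.50        17.3396        17.3396
  2        17.50        17.1807        34.3614
  3        17.50        17.0232        51.0697
  4        17.50        16.8672        67.4688
  5        17.50        16.7126        83.5630
  6        17.50        16.5594        99.3566
  7        17.50        16.4077       114.8536
  8       517.50       480.7511     3,846.0088
  Σ                    598.8415     4,314.0216
P = 598.8415; Macaulay duration = 4,314.0216 / 598.8415 = 7.20395 half-year periods = 3.60197 years.
Modified duration = D_Mac / (1 + y) = 3.60197 / 1.00925 = 3.56896 years.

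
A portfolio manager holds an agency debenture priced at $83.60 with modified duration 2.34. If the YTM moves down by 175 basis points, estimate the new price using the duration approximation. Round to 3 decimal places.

Duration approximation: ΔP/P ≈ -D_mod · Δy = -2.34 × (-0.0175) = +0.040950.
New price ≈ 83.60 × (1 + 0.040950) = 87.02342.

$87.023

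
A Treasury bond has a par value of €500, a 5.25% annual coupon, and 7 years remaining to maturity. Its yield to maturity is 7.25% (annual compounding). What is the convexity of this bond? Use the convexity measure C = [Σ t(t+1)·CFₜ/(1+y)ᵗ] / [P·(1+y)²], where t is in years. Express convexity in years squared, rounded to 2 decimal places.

With y = 0.0725:
  t   CF        PV=CF/(1+0.0725)^t    t·PV        t(t+1)·PV
  1        26.25        24.4755        24.4755          48.9510
  2        26.25        22.8210        45.6420         136.9260
  3        26.25        21.2783        63.8350         255.3399
  4        26.25        19.8399        79.3597         396.7986
  5        26.25        18.4988        92.4938         554.9630
  6        26.25        17.2483       103.4896         724.4273
  7       526.25       322.4119     2,256.8830      18,055.0639
  Σ                    446.5737     2,666.1787      20,172.4697
P = 446.5737.
Convexity = Σ t(t+1)·PV / [P·(1+y)²] = 20,172.4697 / (446.5737 × 1.150256) = 39.27095.

39.27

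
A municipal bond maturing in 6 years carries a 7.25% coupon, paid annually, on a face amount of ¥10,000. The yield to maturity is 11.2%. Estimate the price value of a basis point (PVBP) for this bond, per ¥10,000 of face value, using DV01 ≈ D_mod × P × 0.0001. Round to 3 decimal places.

Periodic yield y = 0.112.
  t   CF        PV=CF/(1+0.112)^t    t·PV
  1       725.00       651.9784       651.9784
  2       725.00       586.3115     1,172.6231
  3       725.00       527.2586     1,581.7757
  4       725.00       474.1534     1,896.6135
  5       725.00       426.3969     2,131.9847
  6    10,725.00     5,672.4226    34,034.5355
  Σ                  8,338.5214    41,469.5109
P = 8,338.5214; D_Mac = 4.97325 yrs; D_mod = 4.47234 yrs.
DV01 ≈ 4.47234 × 8,338.5214 × 0.0001 = 3.729273.

¥3.729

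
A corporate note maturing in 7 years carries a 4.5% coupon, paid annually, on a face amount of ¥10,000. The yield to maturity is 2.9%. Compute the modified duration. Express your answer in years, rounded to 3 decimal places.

6.028 years

Periodic yield y = 0.029. First find Macaulay duration:
  t   CF        PV=CF/(1+0.029)^t    t·PV
  1       450.00       437.3178       437.3178
  2       450.00       424.9930       849.9860
  3       450.00       413.0155     1,239.0466
  4       450.00       401.3756     1,605.5026
  5       450.00       390.0638     1,950.3190
  6       450.00       379.0707     2,274.4245
  7    10,450.00     8,554.7765    59,883.4354
  Σ                 11,000.6130    68,240.0318
P = 11,000.6130; Macaulay duration = 68,240.0318 / 11,000.6130 = 6.20329 years.
Modified duration = D_Mac / (1 + y) = 6.20329 / 1.029 = 6.02847 years.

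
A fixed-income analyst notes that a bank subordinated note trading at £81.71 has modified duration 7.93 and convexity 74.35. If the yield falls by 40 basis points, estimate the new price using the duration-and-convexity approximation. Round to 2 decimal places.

Duration effect: -D_mod·Δy = -7.93 × (-0.004) = +0.031720
Convexity effect: ½·C·(Δy)² = 0.5 × 74.35 × (-0.004)² = +0.0005948
ΔP/P ≈ +0.031720 + 0.0005948 = +0.0323148
New price ≈ 81.71 × (1 + 0.0323148) = 84.350442308.

£84.35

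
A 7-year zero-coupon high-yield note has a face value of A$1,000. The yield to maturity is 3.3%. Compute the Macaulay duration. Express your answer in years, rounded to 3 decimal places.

A zero-coupon bond has a single cash flow at maturity, so its Macaulay duration equals its maturity: 7 years.

7.000 years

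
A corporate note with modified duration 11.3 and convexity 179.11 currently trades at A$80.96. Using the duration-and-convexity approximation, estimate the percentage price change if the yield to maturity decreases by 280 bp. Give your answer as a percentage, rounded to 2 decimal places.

+38.66%

Duration effect: -D_mod·Δy = -11.3 × (-0.028) = +0.316400
Convexity effect: ½·C·(Δy)² = 0.5 × 179.11 × (-0.028)² = +0.07021112
ΔP/P ≈ +0.316400 + 0.07021112 = +0.38661112
= +38.661112%.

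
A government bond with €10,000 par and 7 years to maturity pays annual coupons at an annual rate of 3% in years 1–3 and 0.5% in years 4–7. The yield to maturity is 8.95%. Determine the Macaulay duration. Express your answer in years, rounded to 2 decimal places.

Periodic yield y = 0.0895. Discount each cash flow and weight by its year:
  t   CF        PV=CF/(1+0.0895)^t    t·PV
  1       300.00       275.3557       275.3557
  2       300.00       252.7358       505.4716
  3       300.00       231.9741       695.9224
  4        50.00        35.4863       141.9453
  5        50.00        32.5712       162.8560
  6        50.00        29.8956       179.3733
  7    10,050.00     5,515.3797    38,607.6582
  Σ                  6,373.3984    40,568.5825
Price P = Σ PV = 6,373.3984.
Macaulay duration = Σ(t·PV) / P = 40,568.5825 / 6,373.3984 = 6.36530 years.

6.37 years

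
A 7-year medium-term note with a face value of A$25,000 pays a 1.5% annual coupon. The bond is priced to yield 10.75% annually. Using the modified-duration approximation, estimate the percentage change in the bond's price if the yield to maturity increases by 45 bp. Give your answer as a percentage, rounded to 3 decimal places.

Periodic yield y = 0.1075. Modified duration first:
  t   CF        PV=CF/(1+0.1075)^t    t·PV
  1       375.00       338.6005       338.6005
  2       375.00       305.7340       611.4681
  3       375.00       276.0578       828.1735
  4       375.00       249.2621       997.0486
  5       375.00       225.0674     1,125.3370
  6       375.00       203.2211     1,219.3268
  7    25,375.00    12,416.5204    86,915.6429
  Σ                 14,014.4634    92,035.5972
P = 14,014.4634; D_Mac = 6.56719 yrs; D_mod = 6.56719/(1+0.1075) = 5.92974 yrs.
ΔP/P ≈ -D_mod · Δy = -5.92974 × (+0.0045) = -0.026684 = -2.6684%.

-2.668%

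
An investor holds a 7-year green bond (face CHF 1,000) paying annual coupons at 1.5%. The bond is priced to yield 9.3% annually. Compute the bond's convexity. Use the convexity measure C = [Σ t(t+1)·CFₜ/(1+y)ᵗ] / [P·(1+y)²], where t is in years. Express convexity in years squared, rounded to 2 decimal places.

43.28

With y = 0.093:
  t   CF        PV=CF/(1+0.093)^t    t·PV        t(t+1)·PV
  1        15.00        13.7237        13.7237          27.4474
  2        15.00        12.5560        25.1120          75.3359
  3        15.00        11.4876        34.4629         137.8517
  4        15.00        10.5102        42.0408         210.2038
  5        15.00         9.6159        48.0796         288.4773
  6        15.00         8.7977        52.7863         369.5044
  7     1,015.00       544.6593     3,812.6150      30,500.9197
  Σ                    611.3504     4,028.8202      31,609.7403
P = 611.3504.
Convexity = Σ t(t+1)·PV / [P·(1+y)²] = 31,609.7403 / (611.3504 × 1.194649) = 43.28031.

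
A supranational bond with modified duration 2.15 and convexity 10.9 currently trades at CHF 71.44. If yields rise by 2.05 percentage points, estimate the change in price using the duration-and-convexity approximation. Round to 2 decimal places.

Duration effect: -D_mod·Δy = -2.15 × (+0.0205) = -0.044075
Convexity effect: ½·C·(Δy)² = 0.5 × 10.9 × (0.0205)² = +0.0022903625
ΔP/P ≈ -0.044075 + 0.0022903625 = -0.0417846375
ΔP ≈ 71.44 × (-0.0417846375) = -2.985094503.

-CHF 2.99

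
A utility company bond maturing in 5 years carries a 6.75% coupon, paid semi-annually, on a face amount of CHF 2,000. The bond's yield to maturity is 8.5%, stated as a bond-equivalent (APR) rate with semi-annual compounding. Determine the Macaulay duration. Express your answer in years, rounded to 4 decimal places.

4.2960 years

Periodic yield y = 0.0425. Discount each cash flow and weight by its period:
  t   CF        PV=CF/(1+0.0425)^t    t·PV
  1        67.50        64.7482        64.7482
  2        67.50        62.1086       124.2172
  3        67.50        59.5766       178.7297
  4        67.50        57.1478       228.5912
  5        67.50        54.8180       274.0902
  6        67.50        52.5832       315.4995
  7        67.50        50.4396       353.0770
  8        67.50        48.3833       387.0662
  9        67.50        46.4108       417.6973
  10    2,067.50     1,363.5934    13,635.9337
  Σ                  1,859.8095    15,979.6502
Price P = Σ PV = 1,859.8095.
Macaulay duration = Σ(t·PV) / P = 15,979.6502 / 1,859.8095 = 8.59209 half-year periods.
In years: 8.59209 / 2 = 4.29604 years.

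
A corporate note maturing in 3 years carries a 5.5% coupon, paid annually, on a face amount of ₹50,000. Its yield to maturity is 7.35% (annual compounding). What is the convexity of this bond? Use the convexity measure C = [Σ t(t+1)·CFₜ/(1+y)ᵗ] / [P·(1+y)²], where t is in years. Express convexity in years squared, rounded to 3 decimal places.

With y = 0.0735:
  t   CF        PV=CF/(1+0.0735)^t    t·PV        t(t+1)·PV
  1     2,750.00     2,561.7140     2,561.7140       5,123.4280
  2     2,750.00     2,386.3195     4,772.6391      14,317.9172
  3    52,750.00    42,639.9138   127,919.7413     511,678.9651
  Σ                 47,587.9473   135,254.0944     531,120.3104
P = 47,587.9473.
Convexity = Σ t(t+1)·PV / [P·(1+y)²] = 531,120.3104 / (47,587.9473 × 1.152402) = 9.68483.

9.685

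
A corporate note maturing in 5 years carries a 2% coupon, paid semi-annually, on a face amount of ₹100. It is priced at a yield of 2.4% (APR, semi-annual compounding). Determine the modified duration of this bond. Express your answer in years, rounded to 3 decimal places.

Periodic yield y = 0.012. First find Macaulay duration:
  t   CF        PV=CF/(1+0.012)^t    t·PV
  1         1.00         0.9881         0.9881
  2         1.00         0.9764         1.9529
  3         1.00         0.9648         2.8945
  4         1.00         0.9534         3.8136
  5         1.00         0.9421         4.7105
  6         1.00         0.9309         5.5856
  7         1.00         0.9199         6.4392
  8         1.00         0.9090         7.2719
  9         1.00         0.8982         8.0838
  10      101.00        89.6430       896.4297
  Σ                     98.1259       938.1699
P = 98.1259; Macaulay duration = 938.1699 / 98.1259 = 9.56088 half-year periods = 4.78044 years.
Modified duration = D_Mac / (1 + y) = 4.78044 / 1.012 = 4.72375 years.

4.724 years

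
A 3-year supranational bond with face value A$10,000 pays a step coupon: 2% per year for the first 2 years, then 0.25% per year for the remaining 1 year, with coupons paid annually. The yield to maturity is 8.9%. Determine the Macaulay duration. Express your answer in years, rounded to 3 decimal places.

Periodic yield y = 0.089. Discount each cash flow and weight by its year:
  t   CF        PV=CF/(1+0.089)^t    t·PV
  1       200.00       183.6547       183.6547
  2       200.00       168.6453       337.2906
  3    10,025.00     7,762.4844    23,287.4533
  Σ                  8,114.7845    23,808.3986
Price P = Σ PV = 8,114.7845.
Macaulay duration = Σ(t·PV) / P = 23,808.3986 / 8,114.7845 = 2.93395 years.

2.934 years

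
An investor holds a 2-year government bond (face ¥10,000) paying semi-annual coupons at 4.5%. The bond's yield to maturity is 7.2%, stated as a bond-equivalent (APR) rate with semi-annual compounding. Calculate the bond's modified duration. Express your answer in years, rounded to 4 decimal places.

Periodic yield y = 0.036. First find Macaulay duration:
  t   CF        PV=CF/(1+0.036)^t    t·PV
  1       225.00       217.1815       217.1815
  2       225.00       209.6346       419.2692
  3       225.00       202.3500       607.0501
  4    10,225.00     8,876.1431    35,504.5724
  Σ                  9,505.3092    36,748.0732
P = 9,505.3092; Macaulay duration = 36,748.0732 / 9,505.3092 = 3.86606 half-year periods = 1.93303 years.
Modified duration = D_Mac / (1 + y) = 1.93303 / 1.036 = 1.86586 years.

1.8659 years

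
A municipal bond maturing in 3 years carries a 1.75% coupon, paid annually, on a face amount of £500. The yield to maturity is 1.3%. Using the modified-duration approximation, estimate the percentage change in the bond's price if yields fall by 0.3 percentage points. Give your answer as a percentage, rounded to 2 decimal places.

Periodic yield y = 0.013. Modified duration first:
  t   CF        PV=CF/(1+0.013)^t    t·PV
  1         8.75         8.6377         8.6377
  2         8.75         8.5269        17.0537
  3       508.75       489.4137     1,468.2410
  Σ                    506.5782     1,493.9324
P = 506.5782; D_Mac = 2.94907 yrs; D_mod = 2.94907/(1+0.013) = 2.91122 yrs.
ΔP/P ≈ -D_mod · Δy = -2.91122 × (-0.003) = +0.008734 = +0.8734%.

+0.87%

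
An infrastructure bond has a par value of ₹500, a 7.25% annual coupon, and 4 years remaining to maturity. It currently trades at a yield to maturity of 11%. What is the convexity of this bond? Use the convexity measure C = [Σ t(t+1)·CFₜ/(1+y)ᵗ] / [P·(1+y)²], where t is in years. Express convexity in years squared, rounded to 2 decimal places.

14.01

With y = 0.11:
  t   CF        PV=CF/(1+0.11)^t    t·PV        t(t+1)·PV
  1        36.25        32.6577        32.6577          65.3153
  2        36.25        29.4213        58.8426         176.5279
  3        36.25        26.5057        79.5171         318.0683
  4       536.25       353.2445     1,412.9779       7,064.8897
  Σ                    441.8291     1,583.9953       7,624.8011
P = 441.8291.
Convexity = Σ t(t+1)·PV / [P·(1+y)²] = 7,624.8011 / (441.8291 × 1.232100) = 14.00645.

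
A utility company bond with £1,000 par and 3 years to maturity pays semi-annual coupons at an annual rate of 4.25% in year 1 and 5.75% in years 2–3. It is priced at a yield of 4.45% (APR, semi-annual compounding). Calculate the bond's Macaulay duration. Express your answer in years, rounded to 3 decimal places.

Periodic yield y = 0.02225. Discount each cash flow and weight by its period:
  t   CF        PV=CF/(1+0.02225)^t    t·PV
  1        21.25        20.7875        20.7875
  2        21.25        20.3350        40.6700
  3        28.75        26.9133        80.7398
  4        28.75        26.3275       105.3099
  5        28.75        25.7544       128.7722
  6     1,028.75       901.5029     5,409.0175
  Σ                  1,021.6206     5,785.2970
Price P = Σ PV = 1,021.6206.
Macaulay duration = Σ(t·PV) / P = 5,785.2970 / 1,021.6206 = 5.66286 half-year periods.
In years: 5.66286 / 2 = 2.83143 years.

2.831 years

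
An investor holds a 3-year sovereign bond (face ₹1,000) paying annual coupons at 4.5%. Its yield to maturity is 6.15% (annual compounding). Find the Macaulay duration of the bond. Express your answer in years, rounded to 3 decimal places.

Periodic yield y = 0.0615. Discount each cash flow and weight by its year:
  t   CF        PV=CF/(1+0.0615)^t    t·PV
  1        45.00        42.3928        42.3928
  2        45.00        39.9367        79.8735
  3     1,045.00       873.6878     2,621.0635
  Σ                    956.0174     2,743.3298
Price P = Σ PV = 956.0174.
Macaulay duration = Σ(t·PV) / P = 2,743.3298 / 956.0174 = 2.86954 years.

2.870 years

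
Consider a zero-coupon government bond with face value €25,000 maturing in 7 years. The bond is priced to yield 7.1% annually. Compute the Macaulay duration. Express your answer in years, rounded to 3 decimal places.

A zero-coupon bond has a single cash flow at maturity, so its Macaulay duration equals its maturity: 7 years.

7.000 years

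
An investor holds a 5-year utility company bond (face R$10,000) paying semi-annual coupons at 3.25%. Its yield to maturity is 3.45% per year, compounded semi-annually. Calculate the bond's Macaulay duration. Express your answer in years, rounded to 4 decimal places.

4.6532 years

Periodic yield y = 0.01725. Discount each cash flow and weight by its period:
  t   CF        PV=CF/(1+0.01725)^t    t·PV
  1       162.50       159.7444       159.7444
  2       162.50       157.0355       314.0711
  3       162.50       154.3726       463.1179
  4       162.50       151.7548       607.0194
  5       162.50       149.1815       745.9073
  6       162.50       146.6517       879.9103
  7       162.50       144.1649     1,009.1542
  8       162.50       141.7202     1,133.7617
  9       162.50       139.3170     1,253.8529
  10   10,162.50     8,564.9252    85,649.2518
  Σ                  9,908.8679    92,215.7909
Price P = Σ PV = 9,908.8679.
Macaulay duration = Σ(t·PV) / P = 92,215.7909 / 9,908.8679 = 9.30639 half-year periods.
In years: 9.30639 / 2 = 4.65320 years.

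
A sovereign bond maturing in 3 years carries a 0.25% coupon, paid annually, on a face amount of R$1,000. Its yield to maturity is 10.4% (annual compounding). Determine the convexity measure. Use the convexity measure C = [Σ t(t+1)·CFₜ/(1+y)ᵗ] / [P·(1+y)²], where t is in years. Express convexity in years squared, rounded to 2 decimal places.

With y = 0.104:
  t   CF        PV=CF/(1+0.104)^t    t·PV        t(t+1)·PV
  1         2.50         2.2645         2.2645           4.5290
  2         2.50         2.0512         4.1023          12.3070
  3     1,002.50       745.0358     2,235.1075       8,940.4300
  Σ                    749.3515     2,241.4743       8,957.2660
P = 749.3515.
Convexity = Σ t(t+1)·PV / [P·(1+y)²] = 8,957.2660 / (749.3515 × 1.218816) = 9.80735.

9.81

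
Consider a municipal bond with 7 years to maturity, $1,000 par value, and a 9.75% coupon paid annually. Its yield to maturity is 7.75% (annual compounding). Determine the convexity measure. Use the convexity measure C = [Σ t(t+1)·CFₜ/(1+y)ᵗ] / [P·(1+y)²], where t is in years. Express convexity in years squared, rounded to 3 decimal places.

34.409

With y = 0.0775:
  t   CF        PV=CF/(1+0.0775)^t    t·PV        t(t+1)·PV
  1        97.50        90.4872        90.4872         180.9745
  2        97.50        83.9789       167.9578         503.8733
  3        97.50        77.9386       233.8159         935.2636
  4        97.50        72.3328       289.3313       1,446.6567
  5        97.50        67.1302       335.6512       2,013.9073
  6        97.50        62.3018       373.8111       2,616.6777
  7     1,097.50       650.8540     4,555.9780      36,447.8239
  Σ                  1,105.0237     6,047.0325      44,145.1770
P = 1,105.0237.
Convexity = Σ t(t+1)·PV / [P·(1+y)²] = 44,145.1770 / (1,105.0237 × 1.161006) = 34.40940.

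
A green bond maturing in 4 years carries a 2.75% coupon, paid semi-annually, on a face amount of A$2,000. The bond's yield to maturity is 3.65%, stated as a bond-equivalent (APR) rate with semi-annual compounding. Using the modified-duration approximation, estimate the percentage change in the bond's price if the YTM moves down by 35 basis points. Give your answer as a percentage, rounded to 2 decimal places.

+1.31%

Periodic yield y = 0.01825. Modified duration first:
  t   CF        PV=CF/(1+0.01825)^t    t·PV
  1        27.50        27.0071        27.0071
  2        27.50        26.5231        53.0461
  3        27.50        26.0477        78.1431
  4        27.50        25.5809       102.3234
  5        27.50        25.1224       125.6118
  6        27.50        24.6721       148.0326
  7        27.50        24.2299       169.6094
  8     2,027.50     1,754.3875    14,035.0996
  Σ                  1,933.5706    14,738.8732
P = 1,933.5706; D_Mac = 7.62262 half-year periods = 3.81131 yrs; D_mod = 3.81131/(1+0.01825) = 3.74300 yrs.
ΔP/P ≈ -D_mod · Δy = -3.74300 × (-0.0035) = +0.013101 = +1.3101%.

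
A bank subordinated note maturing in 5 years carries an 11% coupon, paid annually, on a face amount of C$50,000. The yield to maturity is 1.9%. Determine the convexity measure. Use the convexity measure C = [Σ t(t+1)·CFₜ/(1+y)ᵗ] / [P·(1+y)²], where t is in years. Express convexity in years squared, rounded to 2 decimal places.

With y = 0.019:
  t   CF        PV=CF/(1+0.019)^t    t·PV        t(t+1)·PV
  1     5,500.00     5,397.4485     5,397.4485      10,794.8970
  2     5,500.00     5,296.8091    10,593.6182      31,780.8546
  3     5,500.00     5,198.0462    15,594.1387      62,376.5547
  4     5,500.00     5,101.1249    20,404.4994     102,022.4971
  5    55,500.00    50,515.1984   252,575.9920   1,515,455.9522
  Σ                 71,508.6271   304,565.6968   1,722,430.7556
P = 71,508.6271.
Convexity = Σ t(t+1)·PV / [P·(1+y)²] = 1,722,430.7556 / (71,508.6271 × 1.038361) = 23.19717.

23.20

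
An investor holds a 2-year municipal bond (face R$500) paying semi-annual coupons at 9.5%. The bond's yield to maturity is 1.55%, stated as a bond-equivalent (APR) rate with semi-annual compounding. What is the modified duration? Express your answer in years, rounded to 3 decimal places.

Periodic yield y = 0.00775. First find Macaulay duration:
  t   CF        PV=CF/(1+0.00775)^t    t·PV
  1        23.75        23.5674        23.5674
  2        23.75        23.3861        46.7722
  3        23.75        23.2063        69.6188
  4       523.75       507.8235     2,031.2941
  Σ                    577.9832     2,171.2524
P = 577.9832; Macaulay duration = 2,171.2524 / 577.9832 = 3.75660 half-year periods = 1.87830 years.
Modified duration = D_Mac / (1 + y) = 1.87830 / 1.00775 = 1.86386 years.

1.864 years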